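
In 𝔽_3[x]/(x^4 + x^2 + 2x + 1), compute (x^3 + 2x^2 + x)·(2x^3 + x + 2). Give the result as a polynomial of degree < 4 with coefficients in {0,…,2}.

2x^3 + 2x + 2

Multiply in 𝔽_3[x]: (x^3 + 2x^2 + x)·(2x^3 + x + 2) = 2x^6 + x^5 + x^3 + 2x^2 + 2x.
Reduce using x^4 ≡ 2x^2 + x + 2 (mod x^4 + x^2 + 2x + 1).
Reduced: 2x^3 + 2x + 2.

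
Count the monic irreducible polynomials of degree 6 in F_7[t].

Gauss's count: N_{7}(6) = (1/6) Σ_{d|6} μ(6/d)·7^d.
Divisors of 6: 1, 2, 3, 6; μ(6/d) for each: 1, -1, -1, 1.
Σ = 7^1 − 7^2 − 7^3 + 7^6 = 117264.
N = 117264/6 = 19544.

19544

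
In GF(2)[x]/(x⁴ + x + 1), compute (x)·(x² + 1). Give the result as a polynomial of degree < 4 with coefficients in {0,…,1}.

x^3 + x

Multiply in GF(2)[x]: (x)·(x² + 1) = x³ + x.
Reduced: x³ + x.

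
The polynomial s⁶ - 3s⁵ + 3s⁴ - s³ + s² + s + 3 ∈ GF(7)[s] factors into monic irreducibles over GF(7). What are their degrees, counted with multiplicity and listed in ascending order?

Write h(s) = s⁶ - 3s⁵ + 3s⁴ - s³ + s² + s + 3.
Linear factors from roots: (s - 3).
Complete factorization: h(s) = (s - 3)·(s² + 3s - 1)·(s³ - 3s² - s + 1).
Factor degrees with multiplicity: 1 + 2 + 3 = 6.

1, 2, 3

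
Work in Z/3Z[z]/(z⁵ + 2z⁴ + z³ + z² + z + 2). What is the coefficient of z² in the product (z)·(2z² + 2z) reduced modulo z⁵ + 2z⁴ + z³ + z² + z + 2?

2

Multiply in Z/3Z[z]: (z)·(2z² + 2z) = 2z³ + 2z².
Reduced: 2z³ + 2z².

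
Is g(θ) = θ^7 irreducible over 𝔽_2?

No

Check for roots in 𝔽_2: g(0) = 0 → root; g(1) = 1.
g(0) = 0, so (θ) divides g(θ); g is reducible.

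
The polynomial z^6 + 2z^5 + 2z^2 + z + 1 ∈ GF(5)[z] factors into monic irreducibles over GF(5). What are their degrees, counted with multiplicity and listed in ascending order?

Write g(z) = z^6 + 2z^5 + 2z^2 + z + 1.
Roots in GF(5): g(0) = 1; g(1) = 2; g(2) = 4; g(3) = 2; g(4) = 1.
Complete factorization: g(z) = (z^6 + 2z^5 + 2z^2 + z + 1).
Factor degrees with multiplicity: 6 = 6.

6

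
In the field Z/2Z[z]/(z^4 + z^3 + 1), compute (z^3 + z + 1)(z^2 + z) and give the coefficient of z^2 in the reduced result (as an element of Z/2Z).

Multiply in Z/2Z[z]: (z^3 + z + 1)·(z^2 + z) = z^5 + z^4 + z^3 + z.
Reduce using z^4 ≡ z^3 + 1 (mod z^4 + z^3 + 1).
Reduced: z^3.

0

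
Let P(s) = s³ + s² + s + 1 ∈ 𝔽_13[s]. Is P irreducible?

No

Check each element of 𝔽_13 for a root: P(0)=1, P(1)=4, P(2)=2, P(3)=1, P(4)=7, P(5)=0, P(6)=12, P(7)=10, P(8)=0, P(9)=1, P(10)=6, P(11)=8, P(12)=0.
P(5) = 0, so (s − 5) divides P(s); P is reducible.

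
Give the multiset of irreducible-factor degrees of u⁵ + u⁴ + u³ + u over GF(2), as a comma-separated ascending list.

1, 1, 3

Write g(u) = u⁵ + u⁴ + u³ + u.
Roots in GF(2): g(0) = 0 → root; g(1) = 0 → root.
Linear factors from roots: (u), (u + 1).
Complete factorization: g(u) = (u)·(u + 1)·(u³ + u + 1).
Factor degrees with multiplicity: 1 + 1 + 3 = 5.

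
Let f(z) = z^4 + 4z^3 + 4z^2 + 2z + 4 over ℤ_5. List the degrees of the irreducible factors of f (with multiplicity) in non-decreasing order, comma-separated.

Roots in ℤ_5: f(0) = 4; f(1) = 0 → root; f(2) = 2; f(3) = 0 → root; f(4) = 3.
Linear factors from roots: (z + 4), (z + 2).
Complete factorization: f(z) = (z + 2)·(z + 4)·(z^2 + 3z + 3).
Factor degrees with multiplicity: 1 + 1 + 2 = 4.

1, 1, 2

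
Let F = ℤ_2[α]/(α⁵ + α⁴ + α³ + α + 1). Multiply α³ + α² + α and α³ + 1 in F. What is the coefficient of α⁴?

Multiply in ℤ_2[α]: (α³ + α² + α)·(α³ + 1) = α⁶ + α⁵ + α⁴ + α³ + α² + α.
Reduce using α⁵ ≡ α⁴ + α³ + α + 1 (mod α⁵ + α⁴ + α³ + α + 1).
Reduced: α³.

0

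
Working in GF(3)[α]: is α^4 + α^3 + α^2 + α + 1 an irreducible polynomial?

Yes

Write g(α) = α^4 + α^3 + α^2 + α + 1.
Check for roots in GF(3): g(0) = 1; g(1) = 2; g(2) = 1.
No roots, so no linear factors.
Monic irreducibles of degree 2 over GF(3): α^2 + 1, α^2 + α + 2, α^2 + 2α + 2.
None of them divide g (all give nonzero remainder).
No irreducible factor of degree ≤ 2 exists, so g is irreducible over GF(3).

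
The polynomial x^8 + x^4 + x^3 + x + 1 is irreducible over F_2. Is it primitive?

No

Write f(x) = x^8 + x^4 + x^3 + x + 1.
|GF(2^8)^×| = 2^8 − 1 = 255. Prime factorization: 255 = 3·5·17.
f is primitive ⇔ x has order 255 in GF(2)[x]/(f), i.e. x^(255/q) ≠ 1 for each prime q | 255.
x^(85) mod f = x^7 + x^5 + x^4 + x^3 + x^2 + 1.
x^(51) mod f = 1
x^(15) mod f = x^5 + x^3 + x^2 + x + 1.
Since x^(51) = 1, the order of x divides 51 < 255; not primitive.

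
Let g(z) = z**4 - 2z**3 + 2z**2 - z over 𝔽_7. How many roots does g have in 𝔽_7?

Evaluate at each of the 7 elements of 𝔽_7:
g(0) = 0 → root; g(1) = 0 → root; g(2) = 6; g(3) = 0 → root; g(4) = 2; g(5) = 0 → root; g(6) = 6.
Roots: {0, 1, 3, 5}.

4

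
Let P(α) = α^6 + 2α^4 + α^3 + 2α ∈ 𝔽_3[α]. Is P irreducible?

Check for roots in 𝔽_3: P(0) = 0 → root; P(1) = 0 → root; P(2) = 0 → root.
P(0) = 0, so (α) divides P(α); P is reducible.

No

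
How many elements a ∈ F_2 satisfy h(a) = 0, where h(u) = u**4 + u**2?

Evaluate at each of the 2 elements of F_2:
h(0) = 0 → root; h(1) = 0 → root.
Roots: {0, 1}.

2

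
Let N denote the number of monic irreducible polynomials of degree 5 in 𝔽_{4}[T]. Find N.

By the necklace-counting formula, N_4(5) = (1/5) Σ_{d|5} μ(5/d)·4^d.
Divisors of 5: 1, 5; μ(5/d) for each: -1, 1.
Σ = − 4^1 + 4^5 = 1020.
N = 1020/5 = 204.

204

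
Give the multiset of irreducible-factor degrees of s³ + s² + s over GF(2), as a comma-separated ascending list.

Write f(s) = s³ + s² + s.
Roots in GF(2): f(0) = 0 → root; f(1) = 1.
Linear factors from roots: (s).
Complete factorization: f(s) = (s)·(s² + s + 1).
Factor degrees with multiplicity: 1 + 2 = 3.

1, 2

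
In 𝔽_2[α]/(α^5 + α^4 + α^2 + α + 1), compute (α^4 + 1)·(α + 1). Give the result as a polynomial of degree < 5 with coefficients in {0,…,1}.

α^2

Multiply in 𝔽_2[α]: (α^4 + 1)·(α + 1) = α^5 + α^4 + α + 1.
Reduce using α^5 ≡ α^4 + α^2 + α + 1 (mod α^5 + α^4 + α^2 + α + 1).
Reduced: α^2.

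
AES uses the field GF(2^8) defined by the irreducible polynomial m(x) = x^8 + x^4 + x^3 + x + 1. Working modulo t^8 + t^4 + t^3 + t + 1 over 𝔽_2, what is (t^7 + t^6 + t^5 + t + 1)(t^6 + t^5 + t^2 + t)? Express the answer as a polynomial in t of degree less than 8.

t^7 + t^6 + t^5 + t^4 + t^3 + t^2 + 1

Multiply in 𝔽_2[t]: (t^7 + t^6 + t^5 + t + 1)·(t^6 + t^5 + t^2 + t) = t^13 + t^10 + t^9 + t^7 + t^6 + t^5 + t^3 + t.
Reduce using t^8 ≡ t^4 + t^3 + t + 1 (mod t^8 + t^4 + t^3 + t + 1).
Reduced: t^7 + t^6 + t^5 + t^4 + t^3 + t^2 + 1.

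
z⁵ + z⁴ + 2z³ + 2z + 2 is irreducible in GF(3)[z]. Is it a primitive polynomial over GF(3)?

No

Write f(z) = z⁵ + z⁴ + 2z³ + 2z + 2.
|GF(3^5)^×| = 3^5 − 1 = 242. Prime factorization: 242 = 2·11^2.
f is primitive ⇔ z has order 242 in GF(3)[z]/(f), i.e. z^(242/q) ≠ 1 for each prime q | 242.
z^(121) mod f = 1
z^(22) mod f = z⁴ + 2z.
Since z^(121) = 1, the order of z divides 121 < 242; not primitive.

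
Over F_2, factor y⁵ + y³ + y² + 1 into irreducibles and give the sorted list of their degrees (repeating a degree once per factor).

1, 1, 1, 2

Write g(y) = y⁵ + y³ + y² + 1.
Roots in F_2: g(0) = 1; g(1) = 0 → root.
Linear factors from roots: (y + 1).
Complete factorization: g(y) = (y + 1)^3·(y² + y + 1).
Factor degrees with multiplicity: 1 + 1 + 1 + 2 = 5.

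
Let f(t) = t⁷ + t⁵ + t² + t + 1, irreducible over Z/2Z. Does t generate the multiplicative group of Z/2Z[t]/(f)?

|GF(2^7)^×| = 2^7 − 1 = 127. Prime factorization: 127 = 127.
f is primitive ⇔ t has order 127 in GF(2)[t]/(f), i.e. t^(127/q) ≠ 1 for each prime q | 127.
t^(1) mod f = t.
None equal 1, so t has full order 127; f is primitive.

Yes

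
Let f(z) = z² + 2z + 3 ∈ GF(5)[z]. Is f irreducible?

Check for roots in GF(5): f(0) = 3; f(1) = 1; f(2) = 1; f(3) = 3; f(4) = 2.
No roots. A degree-2 polynomial over a field with no linear factor is irreducible.

Yes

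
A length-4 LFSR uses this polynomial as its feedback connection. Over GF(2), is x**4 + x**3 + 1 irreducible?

Yes

Write P(x) = x**4 + x**3 + 1.
Check for roots in GF(2): P(0) = 1; P(1) = 1.
No roots, so no linear factors.
Monic irreducibles of degree 2 over GF(2): x**2 + x + 1.
None of them divide P (all give nonzero remainder).
No irreducible factor of degree ≤ 2 exists, so P is irreducible over GF(2).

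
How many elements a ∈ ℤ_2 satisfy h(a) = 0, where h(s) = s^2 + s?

Evaluate at each of the 2 elements of ℤ_2:
h(0) = 0 → root; h(1) = 0 → root.
Roots: {0, 1}.

2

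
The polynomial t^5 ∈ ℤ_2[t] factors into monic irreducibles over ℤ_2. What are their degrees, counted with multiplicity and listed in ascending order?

1, 1, 1, 1, 1

Write f(t) = t^5.
Roots in ℤ_2: f(0) = 0 → root; f(1) = 1.
Linear factors from roots: (t).
Complete factorization: f(t) = (t)^5.
Factor degrees with multiplicity: 1 + 1 + 1 + 1 + 1 = 5.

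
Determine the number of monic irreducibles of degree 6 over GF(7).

The number of monic irreducibles of degree 6 over GF(7) is (1/6)·Σ_{d∣6} μ(6/d) 7^d.
Divisors of 6: 1, 2, 3, 6; μ(6/d) for each: 1, -1, -1, 1.
Σ = 7^1 − 7^2 − 7^3 + 7^6 = 117264.
N = 117264/6 = 19544.

19544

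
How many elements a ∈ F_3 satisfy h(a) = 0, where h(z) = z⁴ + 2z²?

3

Evaluate at each of the 3 elements of F_3:
h(0) = 0 → root; h(1) = 0 → root; h(2) = 0 → root.
Roots: {0, 1, 2}.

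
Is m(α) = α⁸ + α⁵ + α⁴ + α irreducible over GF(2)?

Check for roots in GF(2): m(0) = 0 → root; m(1) = 0 → root.
m(0) = 0, so (α) divides m(α); m is reducible.

No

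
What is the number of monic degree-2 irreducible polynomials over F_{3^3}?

x^(27^2) − x is the product of all monic irreducibles of degree dividing 2; Möbius inversion gives N = (1/2) Σ μ(2/d)·27^d.
Divisors of 2: 1, 2; μ(2/d) for each: -1, 1.
Σ = − 27^1 + 27^2 = 702.
N = 702/2 = 351.

351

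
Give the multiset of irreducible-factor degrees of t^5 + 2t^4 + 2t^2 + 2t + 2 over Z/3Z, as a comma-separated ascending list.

1, 1, 3

Write h(t) = t^5 + 2t^4 + 2t^2 + 2t + 2.
Roots in Z/3Z: h(0) = 2; h(1) = 0 → root; h(2) = 0 → root.
Linear factors from roots: (t + 2), (t + 1).
Complete factorization: h(t) = (t + 1)·(t + 2)·(t^3 + 2t^2 + t + 1).
Factor degrees with multiplicity: 1 + 1 + 3 = 5.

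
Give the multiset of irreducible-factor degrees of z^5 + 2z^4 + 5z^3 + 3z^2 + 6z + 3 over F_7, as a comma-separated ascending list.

Write g(z) = z^5 + 2z^4 + 5z^3 + 3z^2 + 6z + 3.
Linear factors from roots: (z + 4).
Complete factorization: g(z) = (z + 4)·(z^2 + z + 4)·(z^2 + 4z + 5).
Factor degrees with multiplicity: 1 + 2 + 2 = 5.

1, 2, 2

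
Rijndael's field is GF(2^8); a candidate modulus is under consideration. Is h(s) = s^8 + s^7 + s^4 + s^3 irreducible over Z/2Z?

No

Check for roots in Z/2Z: h(0) = 0 → root; h(1) = 0 → root.
h(0) = 0, so (s) divides h(s); h is reducible.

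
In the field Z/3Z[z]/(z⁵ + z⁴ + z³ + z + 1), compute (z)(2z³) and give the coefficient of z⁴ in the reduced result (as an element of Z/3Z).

Multiply in Z/3Z[z]: (z)·(2z³) = 2z⁴.
Reduced: 2z⁴.

2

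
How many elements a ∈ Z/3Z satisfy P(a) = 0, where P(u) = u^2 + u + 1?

Evaluate at each of the 3 elements of Z/3Z:
P(0) = 1; P(1) = 0 → root; P(2) = 1.
Roots: {1}.

1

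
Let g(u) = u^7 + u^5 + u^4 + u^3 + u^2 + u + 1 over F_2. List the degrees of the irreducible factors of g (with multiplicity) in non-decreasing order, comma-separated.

7

Roots in F_2: g(0) = 1; g(1) = 1.
Complete factorization: g(u) = (u^7 + u^5 + u^4 + u^3 + u^2 + u + 1).
Factor degrees with multiplicity: 7 = 7.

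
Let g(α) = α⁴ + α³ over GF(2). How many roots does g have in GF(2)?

2

Evaluate at each of the 2 elements of GF(2):
g(0) = 0 → root; g(1) = 0 → root.
Roots: {0, 1}.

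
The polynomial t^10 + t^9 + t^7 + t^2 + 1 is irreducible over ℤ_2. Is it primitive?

Write f(t) = t^10 + t^9 + t^7 + t^2 + 1.
|GF(2^10)^×| = 2^10 − 1 = 1023. Prime factorization: 1023 = 3·11·31.
f is primitive ⇔ t has order 1023 in GF(2)[t]/(f), i.e. t^(1023/q) ≠ 1 for each prime q | 1023.
t^(341) mod f = t^8 + t^5.
t^(93) mod f = 1
t^(33) mod f = t^9 + 1.
Since t^(93) = 1, the order of t divides 93 < 1023; not primitive.

No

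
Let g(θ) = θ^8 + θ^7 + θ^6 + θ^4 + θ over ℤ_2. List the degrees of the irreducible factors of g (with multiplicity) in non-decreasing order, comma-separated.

1, 2, 2, 3

Roots in ℤ_2: g(0) = 0 → root; g(1) = 1.
Linear factors from roots: (θ).
Complete factorization: g(θ) = (θ)·(θ^2 + θ + 1)^2·(θ^3 + θ^2 + 1).
Factor degrees with multiplicity: 1 + 2 + 2 + 3 = 8.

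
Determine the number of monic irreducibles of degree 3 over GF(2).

Gauss's count: N_{2}(3) = (1/3) Σ_{d|3} μ(3/d)·2^d.
Divisors of 3: 1, 3; μ(3/d) for each: -1, 1.
Σ = − 2^1 + 2^3 = 6.
N = 6/3 = 2.

2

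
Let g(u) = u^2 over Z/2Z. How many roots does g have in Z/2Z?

1

Evaluate at each of the 2 elements of Z/2Z:
g(0) = 0 → root; g(1) = 1.
Roots: {0}.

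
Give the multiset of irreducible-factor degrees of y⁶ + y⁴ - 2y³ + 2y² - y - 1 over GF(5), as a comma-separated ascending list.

1, 1, 2, 2

Write g(y) = y⁶ + y⁴ - 2y³ + 2y² - y - 1.
Roots in GF(5): g(0) = 4; g(1) = 0 → root; g(2) = 4; g(3) = 0 → root; g(4) = 1.
Linear factors from roots: (y - 1), (y + 2).
Complete factorization: g(y) = (y + 2)·(y - 1)·(y² - 2)·(y² - y + 1).
Factor degrees with multiplicity: 1 + 1 + 2 + 2 = 6.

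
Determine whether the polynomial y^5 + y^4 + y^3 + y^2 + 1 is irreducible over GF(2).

Write f(y) = y^5 + y^4 + y^3 + y^2 + 1.
Check for roots in GF(2): f(0) = 1; f(1) = 1.
No roots, so no linear factors.
Monic irreducibles of degree 2 over GF(2): y^2 + y + 1.
None of them divide f (all give nonzero remainder).
No irreducible factor of degree ≤ 2 exists, so f is irreducible over GF(2).

Yes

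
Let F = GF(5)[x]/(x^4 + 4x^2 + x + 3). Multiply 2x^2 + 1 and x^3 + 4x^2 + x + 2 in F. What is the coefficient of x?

2

Multiply in GF(5)[x]: (2x^2 + 1)·(x^3 + 4x^2 + x + 2) = 2x^5 + 3x^4 + 3x^3 + 3x^2 + x + 2.
Reduce using x^4 ≡ x^2 + 4x + 2 (mod x^4 + 4x^2 + x + 3).
Reduced: 4x^2 + 2x + 3.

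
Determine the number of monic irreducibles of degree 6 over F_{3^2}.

By the necklace-counting formula, N_9(6) = (1/6) Σ_{d|6} μ(6/d)·9^d.
Divisors of 6: 1, 2, 3, 6; μ(6/d) for each: 1, -1, -1, 1.
Σ = 9^1 − 9^2 − 9^3 + 9^6 = 530640.
N = 530640/6 = 88440.

88440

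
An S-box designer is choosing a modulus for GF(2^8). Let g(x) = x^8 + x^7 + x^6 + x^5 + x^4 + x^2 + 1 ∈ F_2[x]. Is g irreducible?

Check for roots in F_2: g(0) = 1; g(1) = 1.
No roots, so no linear factors.
Monic irreducibles of degree 2 over GF(2): x^2 + x + 1.
None of them divide g (all give nonzero remainder).
Monic irreducibles of degree 3 over GF(2): x^3 + x + 1, x^3 + x^2 + 1.
None of them divide g (all give nonzero remainder).
Monic irreducibles of degree 4 over GF(2): x^4 + x + 1, x^4 + x^3 + 1, x^4 + x^3 + x^2 + x + 1.
None of them divide g (all give nonzero remainder).
No irreducible factor of degree ≤ 4 exists, so g is irreducible over GF(2).

Yes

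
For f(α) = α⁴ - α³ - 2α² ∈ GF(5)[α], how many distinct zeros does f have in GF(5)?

3

Evaluate at each of the 5 elements of GF(5):
f(0) = 0 → root; f(1) = 3; f(2) = 0 → root; f(3) = 1; f(4) = 0 → root.
Roots: {0, 2, 4}.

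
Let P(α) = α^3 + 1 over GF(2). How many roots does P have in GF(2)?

Evaluate at each of the 2 elements of GF(2):
P(0) = 1; P(1) = 0 → root.
Roots: {1}.

1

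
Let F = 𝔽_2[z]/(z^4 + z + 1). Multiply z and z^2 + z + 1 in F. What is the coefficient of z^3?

Multiply in 𝔽_2[z]: (z)·(z^2 + z + 1) = z^3 + z^2 + z.
Reduced: z^3 + z^2 + z.

1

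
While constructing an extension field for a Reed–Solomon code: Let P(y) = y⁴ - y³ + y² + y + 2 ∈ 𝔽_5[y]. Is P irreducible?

Yes

Check for roots in 𝔽_5: P(0) = 2; P(1) = 4; P(2) = 1; P(3) = 3; P(4) = 4.
No roots, so no linear factors.
Degree-2 irreducible divisors: test the 10 monic irreducibles of degree 2 over GF(5).
None of them divide P (all give nonzero remainder).
No irreducible factor of degree ≤ 2 exists, so P is irreducible over GF(5).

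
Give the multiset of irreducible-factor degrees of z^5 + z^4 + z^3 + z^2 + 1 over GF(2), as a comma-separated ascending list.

Write h(z) = z^5 + z^4 + z^3 + z^2 + 1.
Roots in GF(2): h(0) = 1; h(1) = 1.
Complete factorization: h(z) = (z^5 + z^4 + z^3 + z^2 + 1).
Factor degrees with multiplicity: 5 = 5.

5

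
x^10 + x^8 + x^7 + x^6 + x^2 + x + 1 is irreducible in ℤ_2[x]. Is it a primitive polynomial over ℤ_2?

Yes

Write f(x) = x^10 + x^8 + x^7 + x^6 + x^2 + x + 1.
|GF(2^10)^×| = 2^10 − 1 = 1023. Prime factorization: 1023 = 3·11·31.
f is primitive ⇔ x has order 1023 in GF(2)[x]/(f), i.e. x^(1023/q) ≠ 1 for each prime q | 1023.
x^(341) mod f = x^8 + x^6 + x^2 + x + 1.
x^(93) mod f = x^7 + x^6 + x^5 + x^3 + x.
x^(33) mod f = x^9 + x^8 + x^6 + 1.
None equal 1, so x has full order 1023; f is primitive.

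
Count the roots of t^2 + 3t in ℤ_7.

2

Write g(t) = t^2 + 3t.
Evaluate at each of the 7 elements of ℤ_7:
g(0) = 0 → root; g(1) = 4; g(2) = 3; g(3) = 4; g(4) = 0 → root; g(5) = 5; g(6) = 5.
Roots: {0, 4}.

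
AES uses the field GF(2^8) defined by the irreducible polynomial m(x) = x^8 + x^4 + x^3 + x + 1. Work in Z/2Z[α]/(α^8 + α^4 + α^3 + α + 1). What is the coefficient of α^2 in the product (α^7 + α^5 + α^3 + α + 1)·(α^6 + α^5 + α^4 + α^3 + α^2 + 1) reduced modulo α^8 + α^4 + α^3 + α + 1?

1

Multiply in Z/2Z[α]: (α^7 + α^5 + α^3 + α + 1)·(α^6 + α^5 + α^4 + α^3 + α^2 + 1) = α^13 + α^12 + α^9 + α^6 + α^3 + α^2 + α + 1.
Reduce using α^8 ≡ α^4 + α^3 + α + 1 (mod α^8 + α^4 + α^3 + α + 1).
Reduced: α^7 + α^4 + α^3 + α^2 + α + 1.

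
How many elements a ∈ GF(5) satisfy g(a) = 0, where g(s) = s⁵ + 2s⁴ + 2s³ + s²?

2

Evaluate at each of the 5 elements of GF(5):
g(0) = 0 → root; g(1) = 1; g(2) = 4; g(3) = 3; g(4) = 0 → root.
Roots: {0, 4}.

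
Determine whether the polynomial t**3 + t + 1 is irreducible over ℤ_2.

Write g(t) = t**3 + t + 1.
Check for roots in ℤ_2: g(0) = 1; g(1) = 1.
No roots. A degree-3 polynomial over a field with no linear factor is irreducible.

Yes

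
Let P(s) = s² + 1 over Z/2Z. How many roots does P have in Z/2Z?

1

Evaluate at each of the 2 elements of Z/2Z:
P(0) = 1; P(1) = 0 → root.
Roots: {1}.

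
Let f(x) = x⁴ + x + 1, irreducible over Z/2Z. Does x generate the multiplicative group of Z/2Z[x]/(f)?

|GF(2^4)^×| = 2^4 − 1 = 15. Prime factorization: 15 = 3·5.
f is primitive ⇔ x has order 15 in GF(2)[x]/(f), i.e. x^(15/q) ≠ 1 for each prime q | 15.
x^(5) mod f = x² + x.
x^(3) mod f = x³.
None equal 1, so x has full order 15; f is primitive.

Yes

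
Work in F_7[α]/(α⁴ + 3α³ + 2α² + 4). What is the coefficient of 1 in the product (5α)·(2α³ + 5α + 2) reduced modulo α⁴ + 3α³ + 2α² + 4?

2

Multiply in F_7[α]: (5α)·(2α³ + 5α + 2) = 3α⁴ + 4α² + 3α.
Reduce using α⁴ ≡ 4α³ + 5α² + 3 (mod α⁴ + 3α³ + 2α² + 4).
Reduced: 5α³ + 5α² + 3α + 2.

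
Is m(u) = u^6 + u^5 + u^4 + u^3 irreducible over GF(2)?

Check for roots in GF(2): m(0) = 0 → root; m(1) = 0 → root.
m(0) = 0, so (u) divides m(u); m is reducible.

No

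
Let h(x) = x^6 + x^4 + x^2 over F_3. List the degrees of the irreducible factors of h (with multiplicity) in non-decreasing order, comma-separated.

Roots in F_3: h(0) = 0 → root; h(1) = 0 → root; h(2) = 0 → root.
Linear factors from roots: (x), (x + 2), (x + 1).
Complete factorization: h(x) = (x)^2·(x + 1)^2·(x + 2)^2.
Factor degrees with multiplicity: 1 + 1 + 1 + 1 + 1 + 1 = 6.

1, 1, 1, 1, 1, 1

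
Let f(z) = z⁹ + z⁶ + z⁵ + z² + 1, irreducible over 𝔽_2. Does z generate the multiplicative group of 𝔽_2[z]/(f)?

|GF(2^9)^×| = 2^9 − 1 = 511. Prime factorization: 511 = 7·73.
f is primitive ⇔ z has order 511 in GF(2)[z]/(f), i.e. z^(511/q) ≠ 1 for each prime q | 511.
z^(73) mod f = 1
z^(7) mod f = z⁷.
Since z^(73) = 1, the order of z divides 73 < 511; not primitive.

No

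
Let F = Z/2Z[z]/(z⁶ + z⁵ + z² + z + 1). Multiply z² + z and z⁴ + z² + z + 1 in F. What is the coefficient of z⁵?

Multiply in Z/2Z[z]: (z² + z)·(z⁴ + z² + z + 1) = z⁶ + z⁵ + z⁴ + z.
Reduce using z⁶ ≡ z⁵ + z² + z + 1 (mod z⁶ + z⁵ + z² + z + 1).
Reduced: z⁴ + z² + 1.

0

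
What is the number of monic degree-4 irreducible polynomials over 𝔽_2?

3

x^(2^4) − x is the product of all monic irreducibles of degree dividing 4; Möbius inversion gives N = (1/4) Σ μ(4/d)·2^d.
Divisors of 4: 1, 2, 4; μ(4/d) for each: 0, -1, 1.
Σ = − 2^2 + 2^4 = 12.
N = 12/4 = 3.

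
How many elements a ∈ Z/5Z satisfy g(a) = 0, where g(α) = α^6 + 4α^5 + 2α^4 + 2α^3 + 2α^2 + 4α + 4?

Evaluate at each of the 5 elements of Z/5Z:
g(0) = 4; g(1) = 4; g(2) = 0 → root; g(3) = 1; g(4) = 4.
Roots: {2}.

1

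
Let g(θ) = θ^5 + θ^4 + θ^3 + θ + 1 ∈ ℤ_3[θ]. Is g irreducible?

Check for roots in ℤ_3: g(0) = 1; g(1) = 2; g(2) = 2.
No roots, so no linear factors.
Monic irreducibles of degree 2 over GF(3): θ^2 + 1, θ^2 + θ - 1, θ^2 - θ - 1.
None of them divide g (all give nonzero remainder).
No irreducible factor of degree ≤ 2 exists, so g is irreducible over GF(3).

Yes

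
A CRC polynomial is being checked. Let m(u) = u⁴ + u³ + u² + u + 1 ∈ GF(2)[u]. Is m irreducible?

Yes

Check for roots in GF(2): m(0) = 1; m(1) = 1.
No roots, so no linear factors.
Monic irreducibles of degree 2 over GF(2): u² + u + 1.
None of them divide m (all give nonzero remainder).
No irreducible factor of degree ≤ 2 exists, so m is irreducible over GF(2).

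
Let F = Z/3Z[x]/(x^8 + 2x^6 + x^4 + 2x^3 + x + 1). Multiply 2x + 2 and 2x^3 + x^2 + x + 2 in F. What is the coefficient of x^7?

Multiply in Z/3Z[x]: (2x + 2)·(2x^3 + x^2 + x + 2) = x^4 + x^2 + 1.
Reduced: x^4 + x^2 + 1.

0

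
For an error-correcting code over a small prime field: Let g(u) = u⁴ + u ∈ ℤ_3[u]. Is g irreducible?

Check for roots in ℤ_3: g(0) = 0 → root; g(1) = 2; g(2) = 0 → root.
g(0) = 0, so (u) divides g(u); g is reducible.

No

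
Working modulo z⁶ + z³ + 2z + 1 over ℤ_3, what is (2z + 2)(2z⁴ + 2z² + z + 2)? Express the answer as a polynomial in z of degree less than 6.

Multiply in ℤ_3[z]: (2z + 2)·(2z⁴ + 2z² + z + 2) = z⁵ + z⁴ + z³ + 1.
Reduced: z⁵ + z⁴ + z³ + 1.

z^5 + z^4 + z^3 + 1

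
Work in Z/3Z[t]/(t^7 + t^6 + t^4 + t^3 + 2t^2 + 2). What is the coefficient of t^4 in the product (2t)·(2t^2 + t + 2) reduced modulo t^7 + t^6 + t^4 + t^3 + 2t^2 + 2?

Multiply in Z/3Z[t]: (2t)·(2t^2 + t + 2) = t^3 + 2t^2 + t.
Reduced: t^3 + 2t^2 + t.

0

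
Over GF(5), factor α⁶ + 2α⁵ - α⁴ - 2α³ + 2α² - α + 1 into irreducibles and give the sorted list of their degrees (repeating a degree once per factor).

6

Write g(α) = α⁶ + 2α⁵ - α⁴ - 2α³ + 2α² - α + 1.
Roots in GF(5): g(0) = 1; g(1) = 2; g(2) = 3; g(3) = 1; g(4) = 4.
Complete factorization: g(α) = (α⁶ + 2α⁵ - α⁴ - 2α³ + 2α² - α + 1).
Factor degrees with multiplicity: 6 = 6.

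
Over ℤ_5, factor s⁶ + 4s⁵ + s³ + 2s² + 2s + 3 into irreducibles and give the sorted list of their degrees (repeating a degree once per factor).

1, 1, 2, 2

Write f(s) = s⁶ + 4s⁵ + s³ + 2s² + 2s + 3.
Roots in ℤ_5: f(0) = 3; f(1) = 3; f(2) = 0 → root; f(3) = 0 → root; f(4) = 4.
Linear factors from roots: (s + 3), (s + 2).
Complete factorization: f(s) = (s + 2)·(s + 3)·(s² + 3)·(s² + 4s + 1).
Factor degrees with multiplicity: 1 + 1 + 2 + 2 = 6.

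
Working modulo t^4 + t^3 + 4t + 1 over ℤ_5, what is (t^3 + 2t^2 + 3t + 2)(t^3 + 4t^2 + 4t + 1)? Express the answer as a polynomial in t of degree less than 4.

Multiply in ℤ_5[t]: (t^3 + 2t^2 + 3t + 2)·(t^3 + 4t^2 + 4t + 1) = t^6 + t^5 + 3t^3 + 2t^2 + t + 2.
Reduce using t^4 ≡ 4t^3 + t + 4 (mod t^4 + t^3 + 4t + 1).
Reduced: 4t^3 + t^2 + t + 2.

4t^3 + t^2 + t + 2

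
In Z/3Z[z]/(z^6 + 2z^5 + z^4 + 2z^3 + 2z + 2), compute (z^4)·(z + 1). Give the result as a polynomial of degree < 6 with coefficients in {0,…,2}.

z^5 + z^4

Multiply in Z/3Z[z]: (z^4)·(z + 1) = z^5 + z^4.
Reduced: z^5 + z^4.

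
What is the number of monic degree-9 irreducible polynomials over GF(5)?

217000

The number of monic irreducibles of degree 9 over GF(5) is (1/9)·Σ_{d∣9} μ(9/d) 5^d.
Divisors of 9: 1, 3, 9; μ(9/d) for each: 0, -1, 1.
Σ = − 5^3 + 5^9 = 1953000.
N = 1953000/9 = 217000.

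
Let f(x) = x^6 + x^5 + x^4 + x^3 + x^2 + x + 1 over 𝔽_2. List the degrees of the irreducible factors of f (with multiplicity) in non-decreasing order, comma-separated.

Roots in 𝔽_2: f(0) = 1; f(1) = 1.
Complete factorization: f(x) = (x^3 + x + 1)·(x^3 + x^2 + 1).
Factor degrees with multiplicity: 3 + 3 = 6.

3, 3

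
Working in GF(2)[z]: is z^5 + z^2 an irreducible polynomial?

Write h(z) = z^5 + z^2.
Check for roots in GF(2): h(0) = 0 → root; h(1) = 0 → root.
h(0) = 0, so (z) divides h(z); h is reducible.

No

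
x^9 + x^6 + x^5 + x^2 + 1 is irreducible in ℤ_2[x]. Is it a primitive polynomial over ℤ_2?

No

Write f(x) = x^9 + x^6 + x^5 + x^2 + 1.
|GF(2^9)^×| = 2^9 − 1 = 511. Prime factorization: 511 = 7·73.
f is primitive ⇔ x has order 511 in GF(2)[x]/(f), i.e. x^(511/q) ≠ 1 for each prime q | 511.
x^(73) mod f = 1
x^(7) mod f = x^7.
Since x^(73) = 1, the order of x divides 73 < 511; not primitive.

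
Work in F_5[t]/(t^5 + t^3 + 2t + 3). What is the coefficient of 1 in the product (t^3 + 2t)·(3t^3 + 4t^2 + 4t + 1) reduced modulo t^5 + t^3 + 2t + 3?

3

Multiply in F_5[t]: (t^3 + 2t)·(3t^3 + 4t^2 + 4t + 1) = 3t^6 + 4t^5 + 4t^3 + 3t^2 + 2t.
Reduce using t^5 ≡ 4t^3 + 3t + 2 (mod t^5 + t^3 + 2t + 3).
Reduced: 2t^4 + 2t^2 + 3.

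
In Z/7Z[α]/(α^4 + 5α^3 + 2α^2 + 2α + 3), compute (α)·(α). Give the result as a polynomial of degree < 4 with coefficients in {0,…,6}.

Multiply in Z/7Z[α]: (α)·(α) = α^2.
Reduced: α^2.

α^2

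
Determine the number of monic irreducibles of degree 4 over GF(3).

18

x^(3^4) − x is the product of all monic irreducibles of degree dividing 4; Möbius inversion gives N = (1/4) Σ μ(4/d)·3^d.
Divisors of 4: 1, 2, 4; μ(4/d) for each: 0, -1, 1.
Σ = − 3^2 + 3^4 = 72.
N = 72/4 = 18.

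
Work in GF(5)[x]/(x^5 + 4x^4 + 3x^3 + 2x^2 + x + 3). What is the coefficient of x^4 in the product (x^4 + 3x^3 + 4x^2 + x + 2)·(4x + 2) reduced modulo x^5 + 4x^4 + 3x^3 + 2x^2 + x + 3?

3

Multiply in GF(5)[x]: (x^4 + 3x^3 + 4x^2 + x + 2)·(4x + 2) = 4x^5 + 4x^4 + 2x^3 + 2x^2 + 4.
Reduce using x^5 ≡ x^4 + 2x^3 + 3x^2 + 4x + 2 (mod x^5 + 4x^4 + 3x^3 + 2x^2 + x + 3).
Reduced: 3x^4 + 4x^2 + x + 2.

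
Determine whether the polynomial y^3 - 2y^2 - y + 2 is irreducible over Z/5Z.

No

Write g(y) = y^3 - 2y^2 - y + 2.
Check for roots in Z/5Z: g(0) = 2; g(1) = 0 → root; g(2) = 0 → root; g(3) = 3; g(4) = 0 → root.
g(1) = 0, so (y − 1) divides g(y); g is reducible.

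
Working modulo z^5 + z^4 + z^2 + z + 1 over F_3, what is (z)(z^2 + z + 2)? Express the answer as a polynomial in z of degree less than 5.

Multiply in F_3[z]: (z)·(z^2 + z + 2) = z^3 + z^2 + 2z.
Reduced: z^3 + z^2 + 2z.

z^3 + z^2 + 2z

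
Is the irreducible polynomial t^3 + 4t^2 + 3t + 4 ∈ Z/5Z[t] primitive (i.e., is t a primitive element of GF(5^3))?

Write f(t) = t^3 + 4t^2 + 3t + 4.
|GF(5^3)^×| = 5^3 − 1 = 124. Prime factorization: 124 = 2^2·31.
f is primitive ⇔ t has order 124 in GF(5)[t]/(f), i.e. t^(124/q) ≠ 1 for each prime q | 124.
t^(62) mod f = 1
t^(4) mod f = 3t^2 + 3t + 1.
Since t^(62) = 1, the order of t divides 62 < 124; not primitive.

No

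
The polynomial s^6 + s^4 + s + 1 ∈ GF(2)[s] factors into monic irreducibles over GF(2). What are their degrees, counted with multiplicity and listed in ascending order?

Write g(s) = s^6 + s^4 + s + 1.
Roots in GF(2): g(0) = 1; g(1) = 0 → root.
Linear factors from roots: (s + 1).
Complete factorization: g(s) = (s + 1)·(s^2 + s + 1)·(s^3 + s + 1).
Factor degrees with multiplicity: 1 + 2 + 3 = 6.

1, 2, 3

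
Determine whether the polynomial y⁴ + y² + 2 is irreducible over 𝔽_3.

Write P(y) = y⁴ + y² + 2.
Check for roots in 𝔽_3: P(0) = 2; P(1) = 1; P(2) = 1.
No roots, so no linear factors.
Monic irreducibles of degree 2 over GF(3): y² + 1, y² + y + 2, y² + 2y + 2.
None of them divide P (all give nonzero remainder).
No irreducible factor of degree ≤ 2 exists, so P is irreducible over GF(3).

Yes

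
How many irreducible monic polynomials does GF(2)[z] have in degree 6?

Gauss's count: N_{2}(6) = (1/6) Σ_{d|6} μ(6/d)·2^d.
Divisors of 6: 1, 2, 3, 6; μ(6/d) for each: 1, -1, -1, 1.
Σ = 2^1 − 2^2 − 2^3 + 2^6 = 54.
N = 54/6 = 9.

9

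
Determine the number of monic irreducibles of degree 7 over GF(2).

18

x^(2^7) − x is the product of all monic irreducibles of degree dividing 7; Möbius inversion gives N = (1/7) Σ μ(7/d)·2^d.
Divisors of 7: 1, 7; μ(7/d) for each: -1, 1.
Σ = − 2^1 + 2^7 = 126.
N = 126/7 = 18.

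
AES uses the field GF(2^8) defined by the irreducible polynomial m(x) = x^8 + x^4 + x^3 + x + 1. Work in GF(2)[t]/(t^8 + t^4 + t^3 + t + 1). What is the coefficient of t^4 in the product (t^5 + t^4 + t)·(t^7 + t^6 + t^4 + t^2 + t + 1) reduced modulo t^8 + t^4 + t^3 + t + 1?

Multiply in GF(2)[t]: (t^5 + t^4 + t)·(t^7 + t^6 + t^4 + t^2 + t + 1) = t^12 + t^10 + t^9 + t^5 + t^4 + t^3 + t^2 + t.
Reduce using t^8 ≡ t^4 + t^3 + t + 1 (mod t^8 + t^4 + t^3 + t + 1).
Reduced: t^7 + t^6 + t^3 + t^2 + t + 1.

0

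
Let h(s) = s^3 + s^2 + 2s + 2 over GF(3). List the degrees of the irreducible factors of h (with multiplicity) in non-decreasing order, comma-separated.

Roots in GF(3): h(0) = 2; h(1) = 0 → root; h(2) = 0 → root.
Linear factors from roots: (s + 2), (s + 1).
Complete factorization: h(s) = (s + 2)·(s + 1)^2.
Factor degrees with multiplicity: 1 + 1 + 1 = 3.

1, 1, 1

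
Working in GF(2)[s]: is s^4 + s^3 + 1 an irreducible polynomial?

Write m(s) = s^4 + s^3 + 1.
Check for roots in GF(2): m(0) = 1; m(1) = 1.
No roots, so no linear factors.
Monic irreducibles of degree 2 over GF(2): s^2 + s + 1.
None of them divide m (all give nonzero remainder).
No irreducible factor of degree ≤ 2 exists, so m is irreducible over GF(2).

Yes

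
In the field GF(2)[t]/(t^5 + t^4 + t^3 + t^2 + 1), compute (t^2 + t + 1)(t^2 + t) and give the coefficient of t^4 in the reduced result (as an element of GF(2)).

Multiply in GF(2)[t]: (t^2 + t + 1)·(t^2 + t) = t^4 + t.
Reduced: t^4 + t.

1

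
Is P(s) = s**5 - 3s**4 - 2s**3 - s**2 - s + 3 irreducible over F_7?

Check for roots in F_7: P(0) = 3; P(1) = 4; P(2) = 0 → root; P(3) = 0 → root; P(4) = 6; P(5) = 0 → root; P(6) = 1.
P(2) = 0, so (s − 2) divides P(s); P is reducible.

No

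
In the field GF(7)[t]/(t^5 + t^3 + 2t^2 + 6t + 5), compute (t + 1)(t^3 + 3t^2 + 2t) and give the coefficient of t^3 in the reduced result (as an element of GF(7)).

Multiply in GF(7)[t]: (t + 1)·(t^3 + 3t^2 + 2t) = t^4 + 4t^3 + 5t^2 + 2t.
Reduced: t^4 + 4t^3 + 5t^2 + 2t.

4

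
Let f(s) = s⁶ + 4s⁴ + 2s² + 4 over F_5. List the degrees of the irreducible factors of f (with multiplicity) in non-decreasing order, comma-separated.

1, 1, 2, 2

Roots in F_5: f(0) = 4; f(1) = 1; f(2) = 0 → root; f(3) = 0 → root; f(4) = 1.
Linear factors from roots: (s + 3), (s + 2).
Complete factorization: f(s) = (s + 2)·(s + 3)·(s² + s + 2)·(s² + 4s + 2).
Factor degrees with multiplicity: 1 + 1 + 2 + 2 = 6.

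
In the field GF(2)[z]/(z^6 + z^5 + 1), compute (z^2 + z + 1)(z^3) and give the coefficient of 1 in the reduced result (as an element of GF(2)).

Multiply in GF(2)[z]: (z^2 + z + 1)·(z^3) = z^5 + z^4 + z^3.
Reduced: z^5 + z^4 + z^3.

0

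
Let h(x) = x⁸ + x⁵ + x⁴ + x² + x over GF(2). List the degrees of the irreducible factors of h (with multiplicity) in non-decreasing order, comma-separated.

1, 3, 4

Roots in GF(2): h(0) = 0 → root; h(1) = 1.
Linear factors from roots: (x).
Complete factorization: h(x) = (x)·(x³ + x² + 1)·(x⁴ + x³ + x² + x + 1).
Factor degrees with multiplicity: 1 + 3 + 4 = 8.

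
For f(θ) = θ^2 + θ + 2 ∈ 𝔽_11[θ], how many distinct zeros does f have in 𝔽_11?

2

Evaluate at each of the 11 elements of 𝔽_11:
f(0) = 2; f(1) = 4; f(2) = 8; f(3) = 3; f(4) = 0 → root; f(5) = 10; f(6) = 0 → root; f(7) = 3; f(8) = 8; f(9) = 4; f(10) = 2.
Roots: {4, 6}.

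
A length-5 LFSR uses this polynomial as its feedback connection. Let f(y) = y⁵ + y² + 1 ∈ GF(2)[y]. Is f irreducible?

Check for roots in GF(2): f(0) = 1; f(1) = 1.
No roots, so no linear factors.
Monic irreducibles of degree 2 over GF(2): y² + y + 1.
None of them divide f (all give nonzero remainder).
No irreducible factor of degree ≤ 2 exists, so f is irreducible over GF(2).

Yes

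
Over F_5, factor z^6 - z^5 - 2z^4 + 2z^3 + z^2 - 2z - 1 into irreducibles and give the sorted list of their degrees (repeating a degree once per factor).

1, 1, 1, 1, 2

Write h(z) = z^6 - z^5 - 2z^4 + 2z^3 + z^2 - 2z - 1.
Roots in F_5: h(0) = 4; h(1) = 3; h(2) = 0 → root; h(3) = 0 → root; h(4) = 0 → root.
Linear factors from roots: (z - 2), (z + 2), (z + 1).
Complete factorization: h(z) = (z + 1)·(z - 2)·(z + 2)^2·(z^2 + z + 2).
Factor degrees with multiplicity: 1 + 1 + 1 + 1 + 2 = 6.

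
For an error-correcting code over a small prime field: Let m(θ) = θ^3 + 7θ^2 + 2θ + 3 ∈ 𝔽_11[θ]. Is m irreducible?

No

Check each element of 𝔽_11 for a root: m(0)=3, m(1)=2, m(2)=10, m(3)=0, m(4)=0, m(5)=5, m(6)=10, m(7)=10, m(8)=0, m(9)=8, m(10)=7.
m(3) = 0, so (θ − 3) divides m(θ); m is reducible.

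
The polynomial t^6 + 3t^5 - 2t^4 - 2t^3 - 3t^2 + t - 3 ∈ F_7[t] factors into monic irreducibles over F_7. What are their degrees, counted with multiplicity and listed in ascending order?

Write g(t) = t^6 + 3t^5 - 2t^4 - 2t^3 - 3t^2 + t - 3.
Complete factorization: g(t) = (t^3 + t^2 - t - 2)·(t^3 + 2t^2 - 3t - 2).
Factor degrees with multiplicity: 3 + 3 = 6.

3, 3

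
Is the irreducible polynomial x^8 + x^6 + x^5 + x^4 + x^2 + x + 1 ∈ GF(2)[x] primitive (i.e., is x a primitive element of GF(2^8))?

Write f(x) = x^8 + x^6 + x^5 + x^4 + x^2 + x + 1.
|GF(2^8)^×| = 2^8 − 1 = 255. Prime factorization: 255 = 3·5·17.
f is primitive ⇔ x has order 255 in GF(2)[x]/(f), i.e. x^(255/q) ≠ 1 for each prime q | 255.
x^(85) mod f = 1
x^(51) mod f = x^6 + x^4 + x^3 + x^2 + x.
x^(15) mod f = x^7 + x^6 + x^5 + x^4 + x^3 + x^2 + x.
Since x^(85) = 1, the order of x divides 85 < 255; not primitive.

No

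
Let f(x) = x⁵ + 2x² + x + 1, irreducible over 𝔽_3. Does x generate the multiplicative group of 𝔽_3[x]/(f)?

Yes

|GF(3^5)^×| = 3^5 − 1 = 242. Prime factorization: 242 = 2·11^2.
f is primitive ⇔ x has order 242 in GF(3)[x]/(f), i.e. x^(242/q) ≠ 1 for each prime q | 242.
x^(121) mod f = 2.
x^(22) mod f = x⁴ + x³ + 2x² + x.
None equal 1, so x has full order 242; f is primitive.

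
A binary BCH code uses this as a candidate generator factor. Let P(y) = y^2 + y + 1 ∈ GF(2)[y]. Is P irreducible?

Check for roots in GF(2): P(0) = 1; P(1) = 1.
No roots. A degree-2 polynomial over a field with no linear factor is irreducible.

Yes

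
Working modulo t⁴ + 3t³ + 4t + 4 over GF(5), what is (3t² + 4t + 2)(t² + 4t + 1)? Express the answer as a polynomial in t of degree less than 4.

Multiply in GF(5)[t]: (3t² + 4t + 2)·(t² + 4t + 1) = 3t⁴ + t³ + t² + 2t + 2.
Reduce using t⁴ ≡ 2t³ + t + 1 (mod t⁴ + 3t³ + 4t + 4).
Reduced: 2t³ + t².

2t^3 + t^2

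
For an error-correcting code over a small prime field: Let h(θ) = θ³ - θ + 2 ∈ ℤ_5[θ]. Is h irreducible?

Yes

Check for roots in ℤ_5: h(0) = 2; h(1) = 2; h(2) = 3; h(3) = 1; h(4) = 2.
No roots. A degree-3 polynomial over a field with no linear factor is irreducible.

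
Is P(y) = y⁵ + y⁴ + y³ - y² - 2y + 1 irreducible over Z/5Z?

Check for roots in Z/5Z: P(0) = 1; P(1) = 1; P(2) = 4; P(3) = 2; P(4) = 1.
No roots, so no linear factors.
Degree-2 irreducible divisors: test the 10 monic irreducibles of degree 2 over GF(5).
None of them divide P (all give nonzero remainder).
No irreducible factor of degree ≤ 2 exists, so P is irreducible over GF(5).

Yes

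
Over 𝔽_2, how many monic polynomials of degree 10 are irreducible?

x^(2^10) − x is the product of all monic irreducibles of degree dividing 10; Möbius inversion gives N = (1/10) Σ μ(10/d)·2^d.
Divisors of 10: 1, 2, 5, 10; μ(10/d) for each: 1, -1, -1, 1.
Σ = 2^1 − 2^2 − 2^5 + 2^10 = 990.
N = 990/10 = 99.

99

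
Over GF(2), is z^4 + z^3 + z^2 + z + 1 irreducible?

Write m(z) = z^4 + z^3 + z^2 + z + 1.
Check for roots in GF(2): m(0) = 1; m(1) = 1.
No roots, so no linear factors.
Monic irreducibles of degree 2 over GF(2): z^2 + z + 1.
None of them divide m (all give nonzero remainder).
No irreducible factor of degree ≤ 2 exists, so m is irreducible over GF(2).

Yes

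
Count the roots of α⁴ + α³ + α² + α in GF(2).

Write h(α) = α⁴ + α³ + α² + α.
Evaluate at each of the 2 elements of GF(2):
h(0) = 0 → root; h(1) = 0 → root.
Roots: {0, 1}.

2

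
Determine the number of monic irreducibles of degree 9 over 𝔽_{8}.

14913024

The number of monic irreducibles of degree 9 over GF(8) is (1/9)·Σ_{d∣9} μ(9/d) 8^d.
Divisors of 9: 1, 3, 9; μ(9/d) for each: 0, -1, 1.
Σ = − 8^3 + 8^9 = 134217216.
N = 134217216/9 = 14913024.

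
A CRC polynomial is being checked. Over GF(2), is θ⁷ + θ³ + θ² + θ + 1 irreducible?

Write g(θ) = θ⁷ + θ³ + θ² + θ + 1.
Check for roots in GF(2): g(0) = 1; g(1) = 1.
No roots, so no linear factors.
Monic irreducibles of degree 2 over GF(2): θ² + θ + 1.
None of them divide g (all give nonzero remainder).
Monic irreducibles of degree 3 over GF(2): θ³ + θ + 1, θ³ + θ² + 1.
None of them divide g (all give nonzero remainder).
No irreducible factor of degree ≤ 3 exists, so g is irreducible over GF(2).

Yes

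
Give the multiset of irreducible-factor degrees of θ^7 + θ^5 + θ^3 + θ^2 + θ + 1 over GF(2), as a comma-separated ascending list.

Write g(θ) = θ^7 + θ^5 + θ^3 + θ^2 + θ + 1.
Roots in GF(2): g(0) = 1; g(1) = 0 → root.
Linear factors from roots: (θ + 1).
Complete factorization: g(θ) = (θ + 1)^2·(θ^2 + θ + 1)·(θ^3 + θ^2 + 1).
Factor degrees with multiplicity: 1 + 1 + 2 + 3 = 7.

1, 1, 2, 3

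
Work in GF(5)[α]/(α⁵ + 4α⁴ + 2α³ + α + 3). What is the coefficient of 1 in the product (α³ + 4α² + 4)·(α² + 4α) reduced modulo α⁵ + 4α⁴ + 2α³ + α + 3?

2

Multiply in GF(5)[α]: (α³ + 4α² + 4)·(α² + 4α) = α⁵ + 3α⁴ + α³ + 4α² + α.
Reduce using α⁵ ≡ α⁴ + 3α³ + 4α + 2 (mod α⁵ + 4α⁴ + 2α³ + α + 3).
Reduced: 4α⁴ + 4α³ + 4α² + 2.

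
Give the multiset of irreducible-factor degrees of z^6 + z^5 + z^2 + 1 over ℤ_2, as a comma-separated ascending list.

Write g(z) = z^6 + z^5 + z^2 + 1.
Roots in ℤ_2: g(0) = 1; g(1) = 0 → root.
Linear factors from roots: (z + 1).
Complete factorization: g(z) = (z + 1)·(z^2 + z + 1)·(z^3 + z^2 + 1).
Factor degrees with multiplicity: 1 + 2 + 3 = 6.

1, 2, 3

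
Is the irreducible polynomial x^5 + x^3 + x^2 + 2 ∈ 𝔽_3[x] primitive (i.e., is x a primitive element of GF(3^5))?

No

Write f(x) = x^5 + x^3 + x^2 + 2.
|GF(3^5)^×| = 3^5 − 1 = 242. Prime factorization: 242 = 2·11^2.
f is primitive ⇔ x has order 242 in GF(3)[x]/(f), i.e. x^(242/q) ≠ 1 for each prime q | 242.
x^(121) mod f = 1
x^(22) mod f = x^4 + 2x^2 + 2x + 2.
Since x^(121) = 1, the order of x divides 121 < 242; not primitive.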